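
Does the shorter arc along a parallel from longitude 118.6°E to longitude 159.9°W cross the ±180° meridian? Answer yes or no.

Naïve |-159.9 − 118.6| = 278.5° > 180°, so the shorter arc goes the other way round — across 180°.
Signed shortest Δλ = ((-159.9 − 118.6 + 180) mod 360) − 180 = 81.5°.
Going east by 81.5° from +118.6° passes through 180° before reaching -159.9°.

Yes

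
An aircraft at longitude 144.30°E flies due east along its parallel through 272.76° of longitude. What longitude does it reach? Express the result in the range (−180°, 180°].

Start at +144.30°; shift +272.76° → +417.06°.
+417.06° lies outside (−180°, 180°]; subtract 360° → +57.06°.

57.06°E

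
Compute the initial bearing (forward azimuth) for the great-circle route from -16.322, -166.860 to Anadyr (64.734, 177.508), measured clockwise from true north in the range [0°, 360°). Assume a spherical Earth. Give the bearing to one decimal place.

353.3°

Δλ = 177.508 − -166.860 = 344.368°; wrapped into (−180°, 180°]: -15.632°.
θ = atan2( sin Δλ · cos φ₂ , cos φ₁ · sin φ₂ − sin φ₁ · cos φ₂ · cos Δλ )
  = atan2(-0.11501, 0.98340) = -6.671° → normalised to [0°, 360°): 353.329°.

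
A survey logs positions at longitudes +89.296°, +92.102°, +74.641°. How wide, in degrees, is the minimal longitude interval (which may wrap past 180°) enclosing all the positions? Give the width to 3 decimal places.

17.461°

Sort the longitudes: +74.641°, +89.296°, +92.102°.
Eastward gaps between consecutive values (wrapping around): 14.655°, 2.806°, 342.539°.
Largest gap = 342.539° ⇒ minimal covering band is its complement: 360° − 342.539° = 17.461°.
Band runs from +74.641° eastward to +92.102°.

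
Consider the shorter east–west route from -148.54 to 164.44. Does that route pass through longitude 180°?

Naïve |164.44 − -148.54| = 312.98° > 180°, so the shorter arc goes the other way round — across 180°.
Signed shortest Δλ = ((164.44 − -148.54 + 180) mod 360) − 180 = -47.02°.
Going west by 47.02° from -148.54° passes through 180° before reaching +164.44°.

Yes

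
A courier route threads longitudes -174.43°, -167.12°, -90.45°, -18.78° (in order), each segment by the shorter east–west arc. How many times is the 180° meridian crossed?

0

Leg 1: -174.43° → -167.12°, shortest Δλ = 7.31° (east) — does not cross 180°.
Leg 2: -167.12° → -90.45°, shortest Δλ = 76.67° (east) — does not cross 180°.
Leg 3: -90.45° → -18.78°, shortest Δλ = 71.67° (east) — does not cross 180°.
Total crossings: 0.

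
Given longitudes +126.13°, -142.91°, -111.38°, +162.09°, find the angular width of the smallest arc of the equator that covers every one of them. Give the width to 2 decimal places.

122.49°

Sort the longitudes: -142.91°, -111.38°, +126.13°, +162.09°.
Eastward gaps between consecutive values (wrapping around): 31.53°, 237.51°, 35.96°, 55.00°.
Largest gap = 237.51° ⇒ minimal covering band is its complement: 360° − 237.51° = 122.49°.
Band runs from +126.13° eastward to -111.38°, crossing the antimeridian.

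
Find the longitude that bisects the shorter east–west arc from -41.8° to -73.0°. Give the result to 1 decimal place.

Signed shortest Δλ from -41.8° to -73.0° is -31.2°.
Midpoint longitude = -41.8° + (-31.2°)/2 = -41.8° − 15.6° = -57.4°.

-57.4°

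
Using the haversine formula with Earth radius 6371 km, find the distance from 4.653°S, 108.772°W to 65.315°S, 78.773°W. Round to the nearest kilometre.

7146 km

Δλ = -78.773 − -108.772 = 29.999°.
Δφ = -65.315 − -4.653 = -60.662°.
a = sin²(Δφ/2) + cos φ₁ · cos φ₂ · sin²(Δλ/2) = 0.282901.
c = 2·atan2(√a, √(1−a)) = 1.12165 rad → d = 6371·c ≈ 7146.03 km.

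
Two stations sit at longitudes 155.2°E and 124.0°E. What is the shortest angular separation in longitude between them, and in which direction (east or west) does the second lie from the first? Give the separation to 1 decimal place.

31.2° west

Raw difference: 124.0 − 155.2 = -31.2°.
Normalise into (−180°, 180°]: -31.2° stays -31.2°.
Negative ⇒ the second point lies to the west; separation 31.2°.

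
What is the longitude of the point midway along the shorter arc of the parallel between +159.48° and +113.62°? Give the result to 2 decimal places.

Signed shortest Δλ from +159.48° to +113.62° is -45.86°.
Midpoint longitude = +159.48° + (-45.86°)/2 = +159.48° − 22.93° = +136.55°.

+136.55°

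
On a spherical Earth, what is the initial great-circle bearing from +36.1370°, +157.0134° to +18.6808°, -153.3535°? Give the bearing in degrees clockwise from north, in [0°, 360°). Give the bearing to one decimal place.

98.1°

Δλ = -153.3535 − 157.0134 = -310.3669°; wrapped into (−180°, 180°]: 49.6331°.
θ = atan2( sin Δλ · cos φ₂ , cos φ₁ · sin φ₂ − sin φ₁ · cos φ₂ · cos Δλ )
  = atan2(0.72177, -0.10315) = 98.133° → normalised to [0°, 360°): 98.133°.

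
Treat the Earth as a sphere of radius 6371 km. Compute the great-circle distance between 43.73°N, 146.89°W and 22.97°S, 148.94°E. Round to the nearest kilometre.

9879 km

Δλ = 148.94 − -146.89 = 295.83°; wrapped into (−180°, 180°]: -64.17°.
Δφ = -22.97 − 43.73 = -66.70°.
a = sin²(Δφ/2) + cos φ₁ · cos φ₂ · sin²(Δλ/2) = 0.489943.
c = 2·atan2(√a, √(1−a)) = 1.55068 rad → d = 6371·c ≈ 9879.39 km.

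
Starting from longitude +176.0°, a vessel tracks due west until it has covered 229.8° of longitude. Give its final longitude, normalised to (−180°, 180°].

Start at +176.0°; shift −229.8° → -53.8°.
-53.8° already lies in (−180°, 180°].

-53.8°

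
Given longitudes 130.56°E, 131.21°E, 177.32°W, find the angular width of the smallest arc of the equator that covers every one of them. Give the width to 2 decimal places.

Sort the longitudes: -177.32°, +130.56°, +131.21°.
Eastward gaps between consecutive values (wrapping around): 307.88°, 0.65°, 51.47°.
Largest gap = 307.88° ⇒ minimal covering band is its complement: 360° − 307.88° = 52.12°.
Band runs from +130.56° eastward to -177.32°, crossing the antimeridian.

52.12°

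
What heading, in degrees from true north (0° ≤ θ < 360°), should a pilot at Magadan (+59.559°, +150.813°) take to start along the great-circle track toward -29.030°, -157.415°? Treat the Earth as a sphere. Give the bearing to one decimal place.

Δλ = -157.415 − 150.813 = -308.228°; wrapped into (−180°, 180°]: 51.772°.
θ = atan2( sin Δλ · cos φ₂ , cos φ₁ · sin φ₂ − sin φ₁ · cos φ₂ · cos Δλ )
  = atan2(0.68686, -0.71233) = 136.043° → normalised to [0°, 360°): 136.043°.

136.0°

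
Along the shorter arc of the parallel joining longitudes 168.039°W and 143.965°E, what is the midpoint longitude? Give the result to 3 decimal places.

167.963°E

Signed shortest Δλ from -168.039° to +143.965° is -47.996°.
Midpoint longitude = -168.039° + (-47.996°)/2 = -168.039° − 23.998° = -192.037°.
Normalise into (−180°, 180°]: +167.963°.
(The naïve average (-168.039 + +143.965)/2 = -12.037° is on the wrong side of the globe.)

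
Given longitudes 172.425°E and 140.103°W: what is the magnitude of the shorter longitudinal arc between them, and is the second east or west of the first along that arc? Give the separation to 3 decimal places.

47.472° east

Raw difference: -140.103 − 172.425 = -312.528°.
Normalise into (−180°, 180°]: -312.528° + 360° = 47.472°.
Positive ⇒ the second point lies to the east; separation 47.472°.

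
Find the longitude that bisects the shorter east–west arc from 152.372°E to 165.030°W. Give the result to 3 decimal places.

Signed shortest Δλ from +152.372° to -165.030° is +42.598°.
Midpoint longitude = +152.372° + (+42.598°)/2 = +152.372° + 21.299° = +173.671°.
(The naïve average (+152.372 + -165.030)/2 = -6.329° is on the wrong side of the globe.)

173.671°E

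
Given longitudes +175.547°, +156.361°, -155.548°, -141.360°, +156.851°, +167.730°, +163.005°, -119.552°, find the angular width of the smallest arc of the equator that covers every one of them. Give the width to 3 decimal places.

Sort the longitudes: -155.548°, -141.360°, -119.552°, +156.361°, +156.851°, +163.005°, +167.730°, +175.547°.
Eastward gaps between consecutive values (wrapping around): 14.188°, 21.808°, 275.913°, 0.490°, 6.154°, 4.725°, 7.817°, 28.905°.
Largest gap = 275.913° ⇒ minimal covering band is its complement: 360° − 275.913° = 84.087°.
Band runs from +156.361° eastward to -119.552°, crossing the antimeridian.

84.087°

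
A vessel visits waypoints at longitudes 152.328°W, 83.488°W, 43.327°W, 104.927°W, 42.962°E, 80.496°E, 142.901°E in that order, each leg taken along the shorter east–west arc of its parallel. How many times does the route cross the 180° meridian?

Leg 1: -152.328° → -83.488°, shortest Δλ = 68.84° (east) — does not cross 180°.
Leg 2: -83.488° → -43.327°, shortest Δλ = 40.161° (east) — does not cross 180°.
Leg 3: -43.327° → -104.927°, shortest Δλ = -61.6° (west) — does not cross 180°.
Leg 4: -104.927° → +42.962°, shortest Δλ = 147.889° (east) — does not cross 180°.
Leg 5: +42.962° → +80.496°, shortest Δλ = 37.534° (east) — does not cross 180°.
Leg 6: +80.496° → +142.901°, shortest Δλ = 62.405° (east) — does not cross 180°.
Total crossings: 0.

0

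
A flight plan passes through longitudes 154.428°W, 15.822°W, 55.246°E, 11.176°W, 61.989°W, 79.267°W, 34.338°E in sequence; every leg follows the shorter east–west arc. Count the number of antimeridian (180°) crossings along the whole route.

0

Leg 1: -154.428° → -15.822°, shortest Δλ = 138.606° (east) — does not cross 180°.
Leg 2: -15.822° → +55.246°, shortest Δλ = 71.068° (east) — does not cross 180°.
Leg 3: +55.246° → -11.176°, shortest Δλ = -66.422° (west) — does not cross 180°.
Leg 4: -11.176° → -61.989°, shortest Δλ = -50.813° (west) — does not cross 180°.
Leg 5: -61.989° → -79.267°, shortest Δλ = -17.278° (west) — does not cross 180°.
Leg 6: -79.267° → +34.338°, shortest Δλ = 113.605° (east) — does not cross 180°.
Total crossings: 0.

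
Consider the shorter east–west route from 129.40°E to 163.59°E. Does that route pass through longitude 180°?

No

Signed shortest Δλ = ((163.59 − 129.40 + 180) mod 360) − 180 = 34.19°.
Going east by 34.19° from +129.40° reaches +163.59° without touching 180°.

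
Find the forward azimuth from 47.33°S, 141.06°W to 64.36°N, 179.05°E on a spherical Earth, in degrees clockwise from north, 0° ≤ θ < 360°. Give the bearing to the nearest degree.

Δλ = 179.05 − -141.06 = 320.11°; wrapped into (−180°, 180°]: -39.89°.
θ = atan2( sin Δλ · cos φ₂ , cos φ₁ · sin φ₂ − sin φ₁ · cos φ₂ · cos Δλ )
  = atan2(-0.27751, 0.85515) = -17.979° → normalised to [0°, 360°): 342.021°.

342°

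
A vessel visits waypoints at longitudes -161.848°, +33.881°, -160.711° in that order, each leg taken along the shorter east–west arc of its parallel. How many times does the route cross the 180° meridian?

Leg 1: -161.848° → +33.881°, shortest Δλ = -164.271° (west) — crosses 180°.
Leg 2: +33.881° → -160.711°, shortest Δλ = 165.408° (east) — crosses 180°.
Total crossings: 2.

2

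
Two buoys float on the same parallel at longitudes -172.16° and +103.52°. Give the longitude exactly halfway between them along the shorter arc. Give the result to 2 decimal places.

Signed shortest Δλ from -172.16° to +103.52° is -84.32°.
Midpoint longitude = -172.16° + (-84.32°)/2 = -172.16° − 42.16° = -214.32°.
Normalise into (−180°, 180°]: +145.68°.
(The naïve average (-172.16 + +103.52)/2 = -34.32° is on the wrong side of the globe.)

+145.68°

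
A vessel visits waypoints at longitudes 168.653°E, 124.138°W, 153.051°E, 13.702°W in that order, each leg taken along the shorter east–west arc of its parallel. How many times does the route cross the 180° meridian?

2

Leg 1: +168.653° → -124.138°, shortest Δλ = 67.209° (east) — crosses 180°.
Leg 2: -124.138° → +153.051°, shortest Δλ = -82.811° (west) — crosses 180°.
Leg 3: +153.051° → -13.702°, shortest Δλ = -166.753° (west) — does not cross 180°.
Total crossings: 2.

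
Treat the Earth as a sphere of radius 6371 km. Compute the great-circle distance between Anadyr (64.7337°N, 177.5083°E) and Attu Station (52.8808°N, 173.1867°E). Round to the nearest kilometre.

Δλ = 173.1867 − 177.5083 = -4.3216°.
Δφ = 52.8808 − 64.7337 = -11.8529°.
a = sin²(Δφ/2) + cos φ₁ · cos φ₂ · sin²(Δλ/2) = 0.011027.
c = 2·atan2(√a, √(1−a)) = 0.21041 rad → d = 6371·c ≈ 1340.51 km.

1341 km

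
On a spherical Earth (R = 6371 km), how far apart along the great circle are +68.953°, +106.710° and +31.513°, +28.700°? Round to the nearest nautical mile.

Δλ = 28.700 − 106.710 = -78.010°.
Δφ = 31.513 − 68.953 = -37.440°.
a = sin²(Δφ/2) + cos φ₁ · cos φ₂ · sin²(Δλ/2) = 0.224287.
c = 2·atan2(√a, √(1−a)) = 0.98672 rad → d = 6371·c ≈ 6286.42 km ≈ 3394.40 nmi.

3394 nmi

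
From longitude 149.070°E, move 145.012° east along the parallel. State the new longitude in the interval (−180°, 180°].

65.918°W

Start at +149.070°; shift +145.012° → +294.082°.
+294.082° lies outside (−180°, 180°]; subtract 360° → -65.918°.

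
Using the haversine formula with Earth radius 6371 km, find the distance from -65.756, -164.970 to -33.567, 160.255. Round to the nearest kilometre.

4255 km

Δλ = 160.255 − -164.970 = 325.225°; wrapped into (−180°, 180°]: -34.775°.
Δφ = -33.567 − -65.756 = 32.189°.
a = sin²(Δφ/2) + cos φ₁ · cos φ₂ · sin²(Δλ/2) = 0.107406.
c = 2·atan2(√a, √(1−a)) = 0.66780 rad → d = 6371·c ≈ 4254.54 km.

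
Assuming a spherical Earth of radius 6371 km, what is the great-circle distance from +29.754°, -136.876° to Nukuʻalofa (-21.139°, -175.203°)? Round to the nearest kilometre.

Δλ = -175.203 − -136.876 = -38.327°.
Δφ = -21.139 − 29.754 = -50.893°.
a = sin²(Δφ/2) + cos φ₁ · cos φ₂ · sin²(Δλ/2) = 0.271871.
c = 2·atan2(√a, √(1−a)) = 1.09701 rad → d = 6371·c ≈ 6989.06 km.

6989 km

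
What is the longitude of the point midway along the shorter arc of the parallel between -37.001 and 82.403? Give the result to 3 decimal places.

Signed shortest Δλ from -37.001° to +82.403° is +119.404°.
Midpoint longitude = -37.001° + (+119.404°)/2 = -37.001° + 59.702° = +22.701°.

+22.701°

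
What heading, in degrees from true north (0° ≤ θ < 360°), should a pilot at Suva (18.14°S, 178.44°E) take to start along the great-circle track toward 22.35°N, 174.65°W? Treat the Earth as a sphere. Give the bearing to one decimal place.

9.8°

Δλ = -174.65 − 178.44 = -353.09°; wrapped into (−180°, 180°]: 6.91°.
θ = atan2( sin Δλ · cos φ₂ , cos φ₁ · sin φ₂ − sin φ₁ · cos φ₂ · cos Δλ )
  = atan2(0.11127, 0.64722) = 9.755° → normalised to [0°, 360°): 9.755°.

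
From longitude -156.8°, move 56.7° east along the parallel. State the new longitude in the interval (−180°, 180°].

-100.1°

Start at -156.8°; shift +56.7° → -100.1°.
-100.1° already lies in (−180°, 180°].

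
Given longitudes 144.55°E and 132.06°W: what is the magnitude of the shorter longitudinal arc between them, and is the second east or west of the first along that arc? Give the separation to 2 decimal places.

Raw difference: -132.06 − 144.55 = -276.61°.
Normalise into (−180°, 180°]: -276.61° + 360° = 83.39°.
Positive ⇒ the second point lies to the east; separation 83.39°.

83.39° east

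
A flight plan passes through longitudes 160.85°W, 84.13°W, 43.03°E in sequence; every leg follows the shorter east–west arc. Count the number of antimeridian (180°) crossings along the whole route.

Leg 1: -160.85° → -84.13°, shortest Δλ = 76.72° (east) — does not cross 180°.
Leg 2: -84.13° → +43.03°, shortest Δλ = 127.16° (east) — does not cross 180°.
Total crossings: 0.

0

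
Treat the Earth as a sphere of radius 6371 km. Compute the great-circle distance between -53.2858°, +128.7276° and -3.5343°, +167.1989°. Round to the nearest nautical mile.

Δλ = 167.1989 − 128.7276 = 38.4713°.
Δφ = -3.5343 − -53.2858 = 49.7515°.
a = sin²(Δφ/2) + cos φ₁ · cos φ₂ · sin²(Δλ/2) = 0.241712.
c = 2·atan2(√a, √(1−a)) = 1.02795 rad → d = 6371·c ≈ 6549.07 km ≈ 3536.21 nmi.

3536 nmi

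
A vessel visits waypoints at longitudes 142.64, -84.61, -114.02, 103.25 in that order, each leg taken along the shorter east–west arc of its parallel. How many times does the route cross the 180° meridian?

2

Leg 1: +142.64° → -84.61°, shortest Δλ = 132.75° (east) — crosses 180°.
Leg 2: -84.61° → -114.02°, shortest Δλ = -29.41° (west) — does not cross 180°.
Leg 3: -114.02° → +103.25°, shortest Δλ = -142.73° (west) — crosses 180°.
Total crossings: 2.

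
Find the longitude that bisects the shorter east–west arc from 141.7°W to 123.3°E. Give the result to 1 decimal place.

170.8°E

Signed shortest Δλ from -141.7° to +123.3° is -95.0°.
Midpoint longitude = -141.7° + (-95.0°)/2 = -141.7° − 47.5° = -189.2°.
Normalise into (−180°, 180°]: +170.8°.
(The naïve average (-141.7 + +123.3)/2 = -9.2° is on the wrong side of the globe.)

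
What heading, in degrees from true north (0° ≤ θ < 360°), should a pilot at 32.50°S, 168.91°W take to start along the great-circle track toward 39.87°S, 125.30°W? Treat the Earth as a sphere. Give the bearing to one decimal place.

114.6°

Δλ = -125.30 − -168.91 = 43.61°.
θ = atan2( sin Δλ · cos φ₂ , cos φ₁ · sin φ₂ − sin φ₁ · cos φ₂ · cos Δλ )
  = atan2(0.52938, -0.24207) = 114.573° → normalised to [0°, 360°): 114.573°.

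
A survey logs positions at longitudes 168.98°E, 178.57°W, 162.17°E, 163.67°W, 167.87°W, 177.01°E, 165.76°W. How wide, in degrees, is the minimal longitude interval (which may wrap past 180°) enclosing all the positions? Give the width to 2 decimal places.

Sort the longitudes: -178.57°, -167.87°, -165.76°, -163.67°, +162.17°, +168.98°, +177.01°.
Eastward gaps between consecutive values (wrapping around): 10.70°, 2.11°, 2.09°, 325.84°, 6.81°, 8.03°, 4.42°.
Largest gap = 325.84° ⇒ minimal covering band is its complement: 360° − 325.84° = 34.16°.
Band runs from +162.17° eastward to -163.67°, crossing the antimeridian.

34.16°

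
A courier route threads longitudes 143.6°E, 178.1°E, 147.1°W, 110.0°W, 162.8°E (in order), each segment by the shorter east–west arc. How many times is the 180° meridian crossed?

Leg 1: +143.6° → +178.1°, shortest Δλ = 34.5° (east) — does not cross 180°.
Leg 2: +178.1° → -147.1°, shortest Δλ = 34.8° (east) — crosses 180°.
Leg 3: -147.1° → -110.0°, shortest Δλ = 37.1° (east) — does not cross 180°.
Leg 4: -110.0° → +162.8°, shortest Δλ = -87.2° (west) — crosses 180°.
Total crossings: 2.

2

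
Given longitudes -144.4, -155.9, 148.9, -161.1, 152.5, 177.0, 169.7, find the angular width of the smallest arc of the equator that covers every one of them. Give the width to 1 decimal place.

Sort the longitudes: -161.1°, -155.9°, -144.4°, +148.9°, +152.5°, +169.7°, +177.0°.
Eastward gaps between consecutive values (wrapping around): 5.2°, 11.5°, 293.3°, 3.6°, 17.2°, 7.3°, 21.9°.
Largest gap = 293.3° ⇒ minimal covering band is its complement: 360° − 293.3° = 66.7°.
Band runs from +148.9° eastward to -144.4°, crossing the antimeridian.

66.7°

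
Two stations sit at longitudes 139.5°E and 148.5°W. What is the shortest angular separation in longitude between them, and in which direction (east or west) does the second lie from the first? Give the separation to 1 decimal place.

Raw difference: -148.5 − 139.5 = -288.0°.
Normalise into (−180°, 180°]: -288.0° + 360° = 72.0°.
Positive ⇒ the second point lies to the east; separation 72.0°.

72.0° east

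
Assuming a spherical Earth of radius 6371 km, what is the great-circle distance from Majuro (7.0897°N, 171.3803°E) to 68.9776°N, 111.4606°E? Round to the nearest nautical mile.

Δλ = 111.4606 − 171.3803 = -59.9197°.
Δφ = 68.9776 − 7.0897 = 61.8879°.
a = sin²(Δφ/2) + cos φ₁ · cos φ₂ · sin²(Δλ/2) = 0.353182.
c = 2·atan2(√a, √(1−a)) = 1.27277 rad → d = 6371·c ≈ 8108.81 km ≈ 4378.41 nmi.

4378 nmi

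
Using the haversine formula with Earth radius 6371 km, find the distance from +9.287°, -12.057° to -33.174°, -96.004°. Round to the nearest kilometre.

Δλ = -96.004 − -12.057 = -83.947°.
Δφ = -33.174 − 9.287 = -42.461°.
a = sin²(Δφ/2) + cos φ₁ · cos φ₂ · sin²(Δλ/2) = 0.500600.
c = 2·atan2(√a, √(1−a)) = 1.57200 rad → d = 6371·c ≈ 10015.19 km.

10015 km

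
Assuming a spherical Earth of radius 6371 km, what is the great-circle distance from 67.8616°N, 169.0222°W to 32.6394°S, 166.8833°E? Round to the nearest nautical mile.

Δλ = 166.8833 − -169.0222 = 335.9055°; wrapped into (−180°, 180°]: -24.0945°.
Δφ = -32.6394 − 67.8616 = -100.5010°.
a = sin²(Δφ/2) + cos φ₁ · cos φ₂ · sin²(Δλ/2) = 0.604950.
c = 2·atan2(√a, √(1−a)) = 1.78227 rad → d = 6371·c ≈ 11354.84 km ≈ 6131.12 nmi.

6131 nmi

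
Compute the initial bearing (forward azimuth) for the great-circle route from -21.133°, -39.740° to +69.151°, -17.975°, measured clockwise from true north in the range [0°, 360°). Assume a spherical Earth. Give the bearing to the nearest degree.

Δλ = -17.975 − -39.740 = 21.765°.
θ = atan2( sin Δλ · cos φ₂ , cos φ₁ · sin φ₂ − sin φ₁ · cos φ₂ · cos Δλ )
  = atan2(0.13197, 0.99084) = 7.587° → normalised to [0°, 360°): 7.587°.

8°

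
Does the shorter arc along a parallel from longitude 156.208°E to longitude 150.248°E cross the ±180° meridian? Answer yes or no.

No

Signed shortest Δλ = ((150.248 − 156.208 + 180) mod 360) − 180 = -5.96°.
Going west by 5.96° from +156.208° reaches +150.248° without touching 180°.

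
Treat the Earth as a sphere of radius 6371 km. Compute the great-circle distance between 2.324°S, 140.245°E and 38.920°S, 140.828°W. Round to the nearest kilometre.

8888 km

Δλ = -140.828 − 140.245 = -281.073°; wrapped into (−180°, 180°]: 78.927°.
Δφ = -38.920 − -2.324 = -36.596°.
a = sin²(Δφ/2) + cos φ₁ · cos φ₂ · sin²(Δλ/2) = 0.412610.
c = 2·atan2(√a, √(1−a)) = 1.39511 rad → d = 6371·c ≈ 8888.28 km.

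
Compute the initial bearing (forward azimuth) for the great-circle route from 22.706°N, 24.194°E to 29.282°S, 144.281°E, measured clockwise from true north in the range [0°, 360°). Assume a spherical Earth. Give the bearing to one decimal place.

Δλ = 144.281 − 24.194 = 120.087°.
θ = atan2( sin Δλ · cos φ₂ , cos φ₁ · sin φ₂ − sin φ₁ · cos φ₂ · cos Δλ )
  = atan2(0.75470, -0.28242) = 110.516° → normalised to [0°, 360°): 110.516°.

110.5°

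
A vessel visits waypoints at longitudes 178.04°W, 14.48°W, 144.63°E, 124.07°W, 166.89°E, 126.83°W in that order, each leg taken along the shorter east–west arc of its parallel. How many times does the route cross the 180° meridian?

Leg 1: -178.04° → -14.48°, shortest Δλ = 163.56° (east) — does not cross 180°.
Leg 2: -14.48° → +144.63°, shortest Δλ = 159.11° (east) — does not cross 180°.
Leg 3: +144.63° → -124.07°, shortest Δλ = 91.3° (east) — crosses 180°.
Leg 4: -124.07° → +166.89°, shortest Δλ = -69.04° (west) — crosses 180°.
Leg 5: +166.89° → -126.83°, shortest Δλ = 66.28° (east) — crosses 180°.
Total crossings: 3.

3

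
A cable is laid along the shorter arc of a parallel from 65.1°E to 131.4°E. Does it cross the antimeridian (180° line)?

Signed shortest Δλ = ((131.4 − 65.1 + 180) mod 360) − 180 = 66.3°.
Going east by 66.3° from +65.1° reaches +131.4° without touching 180°.

No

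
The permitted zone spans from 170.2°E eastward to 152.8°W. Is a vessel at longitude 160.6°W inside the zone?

Yes

Band width going east from +170.2° to -152.8°: ((-152.8 − 170.2) mod 360) = 37.0°.
Offset of -160.6° east of the west edge: ((-160.6 − 170.2) mod 360) = 29.2°.
29.2° ≤ 37.0° ⇒ inside.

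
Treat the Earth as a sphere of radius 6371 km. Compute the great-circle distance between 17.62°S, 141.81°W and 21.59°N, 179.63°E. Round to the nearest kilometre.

Δλ = 179.63 − -141.81 = 321.44°; wrapped into (−180°, 180°]: -38.56°.
Δφ = 21.59 − -17.62 = 39.21°.
a = sin²(Δφ/2) + cos φ₁ · cos φ₂ · sin²(Δλ/2) = 0.209200.
c = 2·atan2(√a, √(1−a)) = 0.95010 rad → d = 6371·c ≈ 6053.10 km.

6053 km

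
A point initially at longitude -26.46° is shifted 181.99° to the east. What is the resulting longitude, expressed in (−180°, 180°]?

Start at -26.46°; shift +181.99° → +155.53°.
+155.53° already lies in (−180°, 180°].

+155.53°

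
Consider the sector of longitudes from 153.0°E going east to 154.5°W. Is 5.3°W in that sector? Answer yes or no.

Band width going east from +153.0° to -154.5°: ((-154.5 − 153.0) mod 360) = 52.5°.
Offset of -5.3° east of the west edge: ((-5.3 − 153.0) mod 360) = 201.7°.
201.7° > 52.5° ⇒ outside.

No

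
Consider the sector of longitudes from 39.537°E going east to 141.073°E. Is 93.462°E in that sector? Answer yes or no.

Band width going east from +39.537° to +141.073°: ((141.073 − 39.537) mod 360) = 101.536°.
Offset of +93.462° east of the west edge: ((93.462 − 39.537) mod 360) = 53.925°.
53.925° ≤ 101.536° ⇒ inside.

Yes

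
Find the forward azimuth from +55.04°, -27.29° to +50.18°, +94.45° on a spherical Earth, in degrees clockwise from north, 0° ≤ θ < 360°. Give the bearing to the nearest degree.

37°

Δλ = 94.45 − -27.29 = 121.74°.
θ = atan2( sin Δλ · cos φ₂ , cos φ₁ · sin φ₂ − sin φ₁ · cos φ₂ · cos Δλ )
  = atan2(0.54461, 0.71619) = 37.250° → normalised to [0°, 360°): 37.250°.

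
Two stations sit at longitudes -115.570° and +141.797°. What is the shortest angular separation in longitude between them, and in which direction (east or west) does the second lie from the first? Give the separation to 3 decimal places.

102.633° west

Raw difference: 141.797 − -115.570 = 257.367°.
Normalise into (−180°, 180°]: 257.367° − 360° = -102.633°.
Negative ⇒ the second point lies to the west; separation 102.633°.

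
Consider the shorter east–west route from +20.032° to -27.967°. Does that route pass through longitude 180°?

Signed shortest Δλ = ((-27.967 − 20.032 + 180) mod 360) − 180 = -47.999°.
Going west by 47.999° from +20.032° reaches -27.967° without touching 180°.

No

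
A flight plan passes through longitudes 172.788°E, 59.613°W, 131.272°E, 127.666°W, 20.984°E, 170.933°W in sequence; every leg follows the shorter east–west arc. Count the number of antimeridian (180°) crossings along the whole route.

Leg 1: +172.788° → -59.613°, shortest Δλ = 127.599° (east) — crosses 180°.
Leg 2: -59.613° → +131.272°, shortest Δλ = -169.115° (west) — crosses 180°.
Leg 3: +131.272° → -127.666°, shortest Δλ = 101.062° (east) — crosses 180°.
Leg 4: -127.666° → +20.984°, shortest Δλ = 148.65° (east) — does not cross 180°.
Leg 5: +20.984° → -170.933°, shortest Δλ = 168.083° (east) — crosses 180°.
Total crossings: 4.

4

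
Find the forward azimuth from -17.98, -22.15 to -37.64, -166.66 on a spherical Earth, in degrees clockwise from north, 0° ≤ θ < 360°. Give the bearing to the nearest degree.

Δλ = -166.66 − -22.15 = -144.51°.
θ = atan2( sin Δλ · cos φ₂ , cos φ₁ · sin φ₂ − sin φ₁ · cos φ₂ · cos Δλ )
  = atan2(-0.45972, -0.77990) = -149.482° → normalised to [0°, 360°): 210.518°.

211°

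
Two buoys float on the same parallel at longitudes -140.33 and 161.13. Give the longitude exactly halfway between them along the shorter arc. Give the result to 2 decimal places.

-169.60°

Signed shortest Δλ from -140.33° to +161.13° is -58.54°.
Midpoint longitude = -140.33° + (-58.54°)/2 = -140.33° − 29.27° = -169.60°.
(The naïve average (-140.33 + +161.13)/2 = 10.4° is on the wrong side of the globe.)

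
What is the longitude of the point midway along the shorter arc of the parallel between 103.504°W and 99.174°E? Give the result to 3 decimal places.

Signed shortest Δλ from -103.504° to +99.174° is -157.322°.
Midpoint longitude = -103.504° + (-157.322°)/2 = -103.504° − 78.661° = -182.165°.
Normalise into (−180°, 180°]: +177.835°.
(The naïve average (-103.504 + +99.174)/2 = -2.165° is on the wrong side of the globe.)

177.835°E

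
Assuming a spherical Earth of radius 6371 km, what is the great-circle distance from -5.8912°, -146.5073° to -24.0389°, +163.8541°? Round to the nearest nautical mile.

3058 nmi

Δλ = 163.8541 − -146.5073 = 310.3614°; wrapped into (−180°, 180°]: -49.6386°.
Δφ = -24.0389 − -5.8912 = -18.1477°.
a = sin²(Δφ/2) + cos φ₁ · cos φ₂ · sin²(Δλ/2) = 0.184937.
c = 2·atan2(√a, √(1−a)) = 0.88908 rad → d = 6371·c ≈ 5664.33 km ≈ 3058.49 nmi.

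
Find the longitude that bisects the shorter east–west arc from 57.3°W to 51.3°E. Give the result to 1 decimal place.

Signed shortest Δλ from -57.3° to +51.3° is +108.6°.
Midpoint longitude = -57.3° + (+108.6°)/2 = -57.3° + 54.3° = -3.0°.

3.0°W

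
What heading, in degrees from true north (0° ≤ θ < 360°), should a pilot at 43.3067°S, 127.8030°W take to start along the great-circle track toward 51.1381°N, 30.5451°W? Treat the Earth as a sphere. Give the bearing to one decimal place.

50.5°

Δλ = -30.5451 − -127.8030 = 97.2579°.
θ = atan2( sin Δλ · cos φ₂ , cos φ₁ · sin φ₂ − sin φ₁ · cos φ₂ · cos Δλ )
  = atan2(0.62242, 0.51225) = 50.545° → normalised to [0°, 360°): 50.545°.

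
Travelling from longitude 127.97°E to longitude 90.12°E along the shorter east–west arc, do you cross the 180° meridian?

No

Signed shortest Δλ = ((90.12 − 127.97 + 180) mod 360) − 180 = -37.85°.
Going west by 37.85° from +127.97° reaches +90.12° without touching 180°.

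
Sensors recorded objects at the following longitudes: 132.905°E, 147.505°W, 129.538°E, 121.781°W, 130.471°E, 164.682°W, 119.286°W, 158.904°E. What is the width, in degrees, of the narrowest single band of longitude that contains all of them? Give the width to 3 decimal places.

111.176°

Sort the longitudes: -164.682°, -147.505°, -121.781°, -119.286°, +129.538°, +130.471°, +132.905°, +158.904°.
Eastward gaps between consecutive values (wrapping around): 17.177°, 25.724°, 2.495°, 248.824°, 0.933°, 2.434°, 25.999°, 36.414°.
Largest gap = 248.824° ⇒ minimal covering band is its complement: 360° − 248.824° = 111.176°.
Band runs from +129.538° eastward to -119.286°, crossing the antimeridian.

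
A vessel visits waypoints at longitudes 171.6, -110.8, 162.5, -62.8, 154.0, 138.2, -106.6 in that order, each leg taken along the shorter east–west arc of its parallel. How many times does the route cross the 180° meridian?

Leg 1: +171.6° → -110.8°, shortest Δλ = 77.6° (east) — crosses 180°.
Leg 2: -110.8° → +162.5°, shortest Δλ = -86.7° (west) — crosses 180°.
Leg 3: +162.5° → -62.8°, shortest Δλ = 134.7° (east) — crosses 180°.
Leg 4: -62.8° → +154.0°, shortest Δλ = -143.2° (west) — crosses 180°.
Leg 5: +154.0° → +138.2°, shortest Δλ = -15.8° (west) — does not cross 180°.
Leg 6: +138.2° → -106.6°, shortest Δλ = 115.2° (east) — crosses 180°.
Total crossings: 5.

5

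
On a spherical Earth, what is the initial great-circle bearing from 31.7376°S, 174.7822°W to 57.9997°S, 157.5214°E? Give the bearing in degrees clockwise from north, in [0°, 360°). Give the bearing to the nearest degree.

207°

Δλ = 157.5214 − -174.7822 = 332.3036°; wrapped into (−180°, 180°]: -27.6964°.
θ = atan2( sin Δλ · cos φ₂ , cos φ₁ · sin φ₂ − sin φ₁ · cos φ₂ · cos Δλ )
  = atan2(-0.24630, -0.47442) = -152.563° → normalised to [0°, 360°): 207.437°.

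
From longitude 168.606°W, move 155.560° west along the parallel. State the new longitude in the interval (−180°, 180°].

Start at -168.606°; shift −155.560° → -324.166°.
-324.166° lies outside (−180°, 180°]; add 360° → +35.834°.

35.834°E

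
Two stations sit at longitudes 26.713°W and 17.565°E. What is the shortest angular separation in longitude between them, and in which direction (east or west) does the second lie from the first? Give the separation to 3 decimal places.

44.278° east

Raw difference: 17.565 − -26.713 = 44.278°.
Normalise into (−180°, 180°]: 44.278° stays 44.278°.
Positive ⇒ the second point lies to the east; separation 44.278°.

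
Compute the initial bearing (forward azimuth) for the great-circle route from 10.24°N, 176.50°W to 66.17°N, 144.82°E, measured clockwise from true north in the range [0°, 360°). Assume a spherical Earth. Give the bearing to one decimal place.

343.3°

Δλ = 144.82 − -176.50 = 321.32°; wrapped into (−180°, 180°]: -38.68°.
θ = atan2( sin Δλ · cos φ₂ , cos φ₁ · sin φ₂ − sin φ₁ · cos φ₂ · cos Δλ )
  = atan2(-0.25250, 0.84411) = -16.654° → normalised to [0°, 360°): 343.346°.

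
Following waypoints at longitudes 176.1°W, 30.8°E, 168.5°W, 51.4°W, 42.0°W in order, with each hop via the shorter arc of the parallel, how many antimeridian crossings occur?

2

Leg 1: -176.1° → +30.8°, shortest Δλ = -153.1° (west) — crosses 180°.
Leg 2: +30.8° → -168.5°, shortest Δλ = 160.7° (east) — crosses 180°.
Leg 3: -168.5° → -51.4°, shortest Δλ = 117.1° (east) — does not cross 180°.
Leg 4: -51.4° → -42.0°, shortest Δλ = 9.4° (east) — does not cross 180°.
Total crossings: 2.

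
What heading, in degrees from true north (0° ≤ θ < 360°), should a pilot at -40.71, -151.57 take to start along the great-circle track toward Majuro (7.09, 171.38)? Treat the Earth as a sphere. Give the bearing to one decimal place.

Δλ = 171.38 − -151.57 = 322.95°; wrapped into (−180°, 180°]: -37.05°.
θ = atan2( sin Δλ · cos φ₂ , cos φ₁ · sin φ₂ − sin φ₁ · cos φ₂ · cos Δλ )
  = atan2(-0.59790, 0.61013) = -44.420° → normalised to [0°, 360°): 315.580°.

315.6°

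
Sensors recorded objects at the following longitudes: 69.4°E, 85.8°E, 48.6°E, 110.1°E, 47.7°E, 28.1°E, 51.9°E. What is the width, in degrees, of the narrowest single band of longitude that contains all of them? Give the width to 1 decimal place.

82.0°

Sort the longitudes: +28.1°, +47.7°, +48.6°, +51.9°, +69.4°, +85.8°, +110.1°.
Eastward gaps between consecutive values (wrapping around): 19.6°, 0.9°, 3.3°, 17.5°, 16.4°, 24.3°, 278.0°.
Largest gap = 278.0° ⇒ minimal covering band is its complement: 360° − 278.0° = 82.0°.
Band runs from +28.1° eastward to +110.1°.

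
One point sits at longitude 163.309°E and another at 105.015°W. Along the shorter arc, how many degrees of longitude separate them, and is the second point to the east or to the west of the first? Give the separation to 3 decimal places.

Raw difference: -105.015 − 163.309 = -268.324°.
Normalise into (−180°, 180°]: -268.324° + 360° = 91.676°.
Positive ⇒ the second point lies to the east; separation 91.676°.

91.676° east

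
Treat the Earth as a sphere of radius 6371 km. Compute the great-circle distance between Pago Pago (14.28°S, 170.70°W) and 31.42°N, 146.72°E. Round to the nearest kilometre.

Δλ = 146.72 − -170.70 = 317.42°; wrapped into (−180°, 180°]: -42.58°.
Δφ = 31.42 − -14.28 = 45.70°.
a = sin²(Δφ/2) + cos φ₁ · cos φ₂ · sin²(Δλ/2) = 0.259819.
c = 2·atan2(√a, √(1−a)) = 1.06973 rad → d = 6371·c ≈ 6815.24 km.

6815 km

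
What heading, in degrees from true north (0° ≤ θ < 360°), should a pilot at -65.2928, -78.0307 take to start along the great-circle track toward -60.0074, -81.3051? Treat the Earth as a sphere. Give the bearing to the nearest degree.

343°

Δλ = -81.3051 − -78.0307 = -3.2744°.
θ = atan2( sin Δλ · cos φ₂ , cos φ₁ · sin φ₂ − sin φ₁ · cos φ₂ · cos Δλ )
  = atan2(-0.02855, 0.09138) = -17.353° → normalised to [0°, 360°): 342.647°.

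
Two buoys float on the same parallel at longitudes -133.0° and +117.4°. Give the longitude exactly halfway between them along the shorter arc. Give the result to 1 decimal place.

Signed shortest Δλ from -133.0° to +117.4° is -109.6°.
Midpoint longitude = -133.0° + (-109.6°)/2 = -133.0° − 54.8° = -187.8°.
Normalise into (−180°, 180°]: +172.2°.
(The naïve average (-133.0 + +117.4)/2 = -7.8° is on the wrong side of the globe.)

+172.2°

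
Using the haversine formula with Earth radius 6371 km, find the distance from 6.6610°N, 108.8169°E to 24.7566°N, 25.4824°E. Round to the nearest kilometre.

Δλ = 25.4824 − 108.8169 = -83.3345°.
Δφ = 24.7566 − 6.6610 = 18.0956°.
a = sin²(Δφ/2) + cos φ₁ · cos φ₂ · sin²(Δλ/2) = 0.423366.
c = 2·atan2(√a, √(1−a)) = 1.41692 rad → d = 6371·c ≈ 9027.21 km.

9027 km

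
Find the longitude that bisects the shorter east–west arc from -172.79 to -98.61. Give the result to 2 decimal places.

-135.70°

Signed shortest Δλ from -172.79° to -98.61° is +74.18°.
Midpoint longitude = -172.79° + (+74.18°)/2 = -172.79° + 37.09° = -135.70°.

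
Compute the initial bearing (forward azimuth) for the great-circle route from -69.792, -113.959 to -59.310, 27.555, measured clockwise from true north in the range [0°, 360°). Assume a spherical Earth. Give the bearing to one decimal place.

154.7°

Δλ = 27.555 − -113.959 = 141.514°.
θ = atan2( sin Δλ · cos φ₂ , cos φ₁ · sin φ₂ − sin φ₁ · cos φ₂ · cos Δλ )
  = atan2(0.31763, -0.67197) = 154.701° → normalised to [0°, 360°): 154.701°.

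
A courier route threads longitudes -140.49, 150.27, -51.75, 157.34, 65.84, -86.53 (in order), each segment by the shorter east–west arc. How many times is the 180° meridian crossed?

Leg 1: -140.49° → +150.27°, shortest Δλ = -69.24° (west) — crosses 180°.
Leg 2: +150.27° → -51.75°, shortest Δλ = 157.98° (east) — crosses 180°.
Leg 3: -51.75° → +157.34°, shortest Δλ = -150.91° (west) — crosses 180°.
Leg 4: +157.34° → +65.84°, shortest Δλ = -91.5° (west) — does not cross 180°.
Leg 5: +65.84° → -86.53°, shortest Δλ = -152.37° (west) — does not cross 180°.
Total crossings: 3.

3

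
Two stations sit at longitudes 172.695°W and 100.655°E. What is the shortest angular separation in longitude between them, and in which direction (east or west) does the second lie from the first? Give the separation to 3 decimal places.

86.650° west

Raw difference: 100.655 − -172.695 = 273.35°.
Normalise into (−180°, 180°]: 273.35° − 360° = -86.65°.
Negative ⇒ the second point lies to the west; separation 86.650°.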